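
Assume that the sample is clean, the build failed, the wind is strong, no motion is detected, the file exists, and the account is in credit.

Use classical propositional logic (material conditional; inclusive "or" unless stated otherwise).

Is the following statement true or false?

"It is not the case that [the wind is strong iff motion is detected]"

True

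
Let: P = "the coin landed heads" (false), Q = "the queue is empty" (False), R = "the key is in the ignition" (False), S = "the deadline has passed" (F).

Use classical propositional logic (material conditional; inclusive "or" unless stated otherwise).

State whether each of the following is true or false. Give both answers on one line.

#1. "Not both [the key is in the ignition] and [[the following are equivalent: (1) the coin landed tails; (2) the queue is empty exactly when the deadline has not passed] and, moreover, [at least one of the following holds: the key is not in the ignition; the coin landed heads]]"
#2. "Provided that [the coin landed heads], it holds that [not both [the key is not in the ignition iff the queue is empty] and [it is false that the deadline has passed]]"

#1: This is R ↑ ((¬P ↔ (Q ↔ ¬S)) ∧ (¬R ∨ P)).

¬P = ¬F = T
¬S = ¬F = T
Q ↔ ¬S = F ↔ T = F
¬P ↔ (Q ↔ ¬S) = T ↔ F = F
¬R = ¬F = T
¬R ∨ P = T ∨ F = T
(¬P ↔ (Q ↔ ¬S)) ∧ (¬R ∨ P) = F ∧ T = F
R ↑ ((¬P ↔ (Q ↔ ¬S)) ∧ (¬R ∨ P)) = F ↑ F = T
Thus #1 is true.

#2: Formalization: P → ((¬R ↔ Q) ↑ ¬S)

¬R = ¬F = T
¬R ↔ Q = T ↔ F = F
¬S = ¬F = T
(¬R ↔ Q) ↑ ¬S = F ↑ T = T
P → ((¬R ↔ Q) ↑ ¬S) = F → T = T
Thus #2 is true.

#1 True, #2 True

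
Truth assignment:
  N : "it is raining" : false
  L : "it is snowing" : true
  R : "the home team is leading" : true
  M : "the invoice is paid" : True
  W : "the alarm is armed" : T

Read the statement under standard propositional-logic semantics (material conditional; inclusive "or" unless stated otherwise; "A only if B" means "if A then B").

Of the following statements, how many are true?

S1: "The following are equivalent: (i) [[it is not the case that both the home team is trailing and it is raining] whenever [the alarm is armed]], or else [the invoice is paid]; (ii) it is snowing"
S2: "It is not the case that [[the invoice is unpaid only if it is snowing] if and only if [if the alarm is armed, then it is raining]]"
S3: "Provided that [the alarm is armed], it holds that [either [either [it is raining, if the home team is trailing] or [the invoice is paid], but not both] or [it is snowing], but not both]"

3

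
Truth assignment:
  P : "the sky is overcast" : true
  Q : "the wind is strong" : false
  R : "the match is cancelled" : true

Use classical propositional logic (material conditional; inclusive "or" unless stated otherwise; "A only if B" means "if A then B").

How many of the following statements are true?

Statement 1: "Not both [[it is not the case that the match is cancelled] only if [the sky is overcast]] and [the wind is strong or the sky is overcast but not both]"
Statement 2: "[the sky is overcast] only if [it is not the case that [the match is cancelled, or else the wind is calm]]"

0

Statement 1: Parsed as (not R -> P) nand (Q xor P)

not R = not True = False
not R -> P = False -> True = True
Q xor P = False xor True = True
(not R -> P) nand (Q xor P) = True nand True = False
Thus Statement 1 is false.

Statement 2: This is P -> not (R or not Q).

not Q = not False = True
R or not Q = True or True = True
not (R or not Q) = not True = False
P -> not (R or not Q) = True -> False = False
Thus Statement 2 is false.

Count: 0.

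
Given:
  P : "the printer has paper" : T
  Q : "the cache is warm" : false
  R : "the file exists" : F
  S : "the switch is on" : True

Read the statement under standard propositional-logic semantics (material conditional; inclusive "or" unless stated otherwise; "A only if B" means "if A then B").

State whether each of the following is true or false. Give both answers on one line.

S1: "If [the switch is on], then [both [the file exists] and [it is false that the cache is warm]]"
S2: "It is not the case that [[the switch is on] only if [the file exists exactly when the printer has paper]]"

S1: This is S -> (R & ~Q).

~Q = ~F = T
R & ~Q = F & T = F
S -> (R & ~Q) = T -> F = F
Hence S1 is false.

S2: This is ~(S -> (R <-> P)).

R <-> P = F <-> T = F
S -> (R <-> P) = T -> F = F
~(S -> (R <-> P)) = ~F = T
Hence S2 is true.

S1 F / S2 T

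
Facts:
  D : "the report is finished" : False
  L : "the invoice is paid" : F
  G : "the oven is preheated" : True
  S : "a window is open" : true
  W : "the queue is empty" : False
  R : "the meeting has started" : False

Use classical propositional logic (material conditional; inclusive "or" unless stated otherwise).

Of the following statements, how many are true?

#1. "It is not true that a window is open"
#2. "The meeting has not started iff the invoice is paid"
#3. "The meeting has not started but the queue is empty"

0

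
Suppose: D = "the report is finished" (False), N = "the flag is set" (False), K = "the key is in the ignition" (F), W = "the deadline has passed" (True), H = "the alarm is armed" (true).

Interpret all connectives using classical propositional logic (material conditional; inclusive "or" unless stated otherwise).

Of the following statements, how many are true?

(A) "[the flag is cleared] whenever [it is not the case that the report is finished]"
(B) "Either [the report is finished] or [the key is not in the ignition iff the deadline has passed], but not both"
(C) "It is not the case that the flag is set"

3

(A): Parsed as ~D -> ~N

~D = ~F = T
~N = ~F = T
~D -> ~N = T -> T = T
So (A) is true.

(B): This is D xor (~K <-> W).

~K = ~F = T
~K <-> W = T <-> T = T
D xor (~K <-> W) = F xor T = T
So (B) is true.

(C): Formalization: ~N

~N = ~F = T
Thus (C) is true.

True statements: 3 ((A), (B), (C)).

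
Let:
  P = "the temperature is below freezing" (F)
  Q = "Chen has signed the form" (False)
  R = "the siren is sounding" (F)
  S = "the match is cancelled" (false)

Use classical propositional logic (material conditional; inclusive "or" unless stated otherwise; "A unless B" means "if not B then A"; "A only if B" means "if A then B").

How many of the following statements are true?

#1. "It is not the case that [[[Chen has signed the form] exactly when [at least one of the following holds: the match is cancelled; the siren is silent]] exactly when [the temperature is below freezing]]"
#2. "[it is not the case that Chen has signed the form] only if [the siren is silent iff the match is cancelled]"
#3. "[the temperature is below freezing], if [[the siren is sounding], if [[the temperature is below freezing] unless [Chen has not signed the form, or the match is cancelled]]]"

1

#1: This is ¬((Q ↔ (S ∨ ¬R)) ↔ P).

¬R = ¬F = T
S ∨ ¬R = F ∨ T = T
Q ↔ (S ∨ ¬R) = F ↔ T = F
(Q ↔ (S ∨ ¬R)) ↔ P = F ↔ F = T
¬((Q ↔ (S ∨ ¬R)) ↔ P) = ¬T = F
So #1 is false.

#2: This is ¬Q → (¬R ↔ S).

¬Q = ¬F = T
¬R = ¬F = T
¬R ↔ S = T ↔ F = F
¬Q → (¬R ↔ S) = T → F = F
Hence #2 is false.

#3: Parsed as ((P ∨ (¬Q ∨ S)) → R) → P

¬Q = ¬F = T
¬Q ∨ S = T ∨ F = T
P ∨ (¬Q ∨ S) = F ∨ T = T
(P ∨ (¬Q ∨ S)) → R = T → F = F
((P ∨ (¬Q ∨ S)) → R) → P = F → F = T
Thus #3 is true.

True statements: 1 (#3).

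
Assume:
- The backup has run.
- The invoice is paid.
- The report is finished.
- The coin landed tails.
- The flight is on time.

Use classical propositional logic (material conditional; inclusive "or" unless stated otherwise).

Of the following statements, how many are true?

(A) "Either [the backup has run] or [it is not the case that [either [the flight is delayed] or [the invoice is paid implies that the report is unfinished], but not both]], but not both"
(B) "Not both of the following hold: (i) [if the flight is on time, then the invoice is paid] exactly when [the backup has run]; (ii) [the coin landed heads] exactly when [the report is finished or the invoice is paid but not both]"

0

Let K = "the backup has run" (True), D = "the flight is delayed" (False), H = "the invoice is paid" (True), Q = "the report is finished" (True), W = "the coin landed heads" (False).

(A): Formalization: K xor not (D xor (H -> not Q))

not Q = not True = False
H -> not Q = True -> False = False
D xor (H -> not Q) = False xor False = False
not (D xor (H -> not Q)) = not False = True
K xor not (D xor (H -> not Q)) = True xor True = False
So (A) is false.

(B): This is ((not D -> H) iff K) nand (W iff (Q xor H)).

not D = not False = True
not D -> H = True -> True = True
(not D -> H) iff K = True iff True = True
Q xor H = True xor True = False
W iff (Q xor H) = False iff False = True
((not D -> H) iff K) nand (W iff (Q xor H)) = True nand True = False
Hence (B) is false.

Count: 0.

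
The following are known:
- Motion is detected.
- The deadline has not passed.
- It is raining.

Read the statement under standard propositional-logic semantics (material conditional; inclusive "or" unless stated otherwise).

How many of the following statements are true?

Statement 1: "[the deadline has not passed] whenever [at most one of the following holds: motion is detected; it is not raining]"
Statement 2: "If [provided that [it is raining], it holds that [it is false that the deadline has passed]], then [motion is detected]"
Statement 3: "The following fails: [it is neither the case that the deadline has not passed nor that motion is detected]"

Let W = "motion is detected" (True), Q = "it is raining" (True), P = "the deadline has passed" (False).

Statement 1: Formalization: (W nand not Q) -> not P

not Q = not True = False
W nand not Q = True nand False = True
not P = not False = True
(W nand not Q) -> not P = True -> True = True
Thus Statement 1 is true.

Statement 2: In symbols: (Q -> not P) -> W

not P = not False = True
Q -> not P = True -> True = True
(Q -> not P) -> W = True -> True = True
Thus Statement 2 is true.

Statement 3: Formalization: not (not P nor W)

not P = not False = True
not P nor W = True nor True = False
not (not P nor W) = not False = True
Hence Statement 3 is true.

3 of the 3 statements are true (Statement 1, Statement 2, Statement 3).

3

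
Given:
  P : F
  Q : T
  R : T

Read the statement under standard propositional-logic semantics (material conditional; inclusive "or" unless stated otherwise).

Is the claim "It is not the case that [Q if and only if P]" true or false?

Parsed as not (Q iff P)

Q iff P = True iff False = False
not (Q iff P) = not False = True

The statement is true.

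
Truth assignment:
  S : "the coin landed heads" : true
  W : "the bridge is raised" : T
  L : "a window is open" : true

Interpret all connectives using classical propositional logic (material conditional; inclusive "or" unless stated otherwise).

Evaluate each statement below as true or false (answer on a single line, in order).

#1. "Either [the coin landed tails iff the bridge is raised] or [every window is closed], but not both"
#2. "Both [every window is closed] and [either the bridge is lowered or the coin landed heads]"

#1 F, #2 F

#1: Formalization: (¬S ↔ W) ⊕ ¬L

¬S = ¬T = F
¬S ↔ W = F ↔ T = F
¬L = ¬T = F
(¬S ↔ W) ⊕ ¬L = F ⊕ F = F
So #1 is false.

#2: In symbols: ¬L ∧ (¬W ∨ S)

¬L = ¬T = F
¬W = ¬T = F
¬W ∨ S = F ∨ T = T
¬L ∧ (¬W ∨ S) = F ∧ T = F
So #2 is false.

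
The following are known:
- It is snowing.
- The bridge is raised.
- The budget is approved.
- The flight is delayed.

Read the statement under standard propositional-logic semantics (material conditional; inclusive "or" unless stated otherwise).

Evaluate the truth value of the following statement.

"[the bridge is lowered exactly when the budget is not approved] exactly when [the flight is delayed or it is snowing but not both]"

The statement is false.

Let Q = "the bridge is raised" (True), G = "the budget is approved" (True), D = "the flight is delayed" (True), S = "it is snowing" (True).
Formalization: (not Q iff not G) iff (D xor S)

not Q = not True = False
not G = not True = False
not Q iff not G = False iff False = True
D xor S = True xor True = False
(not Q iff not G) iff (D xor S) = True iff False = False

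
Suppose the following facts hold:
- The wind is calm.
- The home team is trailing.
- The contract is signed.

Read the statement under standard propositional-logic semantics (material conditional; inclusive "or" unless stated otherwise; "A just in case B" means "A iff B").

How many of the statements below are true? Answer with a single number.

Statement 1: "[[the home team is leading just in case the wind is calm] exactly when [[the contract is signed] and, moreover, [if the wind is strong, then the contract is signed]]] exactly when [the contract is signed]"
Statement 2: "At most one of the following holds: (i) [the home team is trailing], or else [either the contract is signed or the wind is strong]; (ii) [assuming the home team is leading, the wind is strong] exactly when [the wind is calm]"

0

Let N = "the home team is leading" (F), Q = "the wind is strong" (F), U = "the contract is signed" (T).

Statement 1: Formalization: ((N ↔ ¬Q) ↔ (U ∧ (Q → U))) ↔ U

¬Q = ¬F = T
N ↔ ¬Q = F ↔ T = F
Q → U = F → T = T
U ∧ (Q → U) = T ∧ T = T
(N ↔ ¬Q) ↔ (U ∧ (Q → U)) = F ↔ T = F
((N ↔ ¬Q) ↔ (U ∧ (Q → U))) ↔ U = F ↔ T = F
Thus Statement 1 is false.

Statement 2: In symbols: (¬N ∨ (U ∨ Q)) ↑ ((N → Q) ↔ ¬Q)

¬N = ¬F = T
U ∨ Q = T ∨ F = T
¬N ∨ (U ∨ Q) = T ∨ T = T
N → Q = F → F = T
¬Q = ¬F = T
(N → Q) ↔ ¬Q = T ↔ T = T
(¬N ∨ (U ∨ Q)) ↑ ((N → Q) ↔ ¬Q) = T ↑ T = F
So Statement 2 is false.

0 of the 2 statements are true (none).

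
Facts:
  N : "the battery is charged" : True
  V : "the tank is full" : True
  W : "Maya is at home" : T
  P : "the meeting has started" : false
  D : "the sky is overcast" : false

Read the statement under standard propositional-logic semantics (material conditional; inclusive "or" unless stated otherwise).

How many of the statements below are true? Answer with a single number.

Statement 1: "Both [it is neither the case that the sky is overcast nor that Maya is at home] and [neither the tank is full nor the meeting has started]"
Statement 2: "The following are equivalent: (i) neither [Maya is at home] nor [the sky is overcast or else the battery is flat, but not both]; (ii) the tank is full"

0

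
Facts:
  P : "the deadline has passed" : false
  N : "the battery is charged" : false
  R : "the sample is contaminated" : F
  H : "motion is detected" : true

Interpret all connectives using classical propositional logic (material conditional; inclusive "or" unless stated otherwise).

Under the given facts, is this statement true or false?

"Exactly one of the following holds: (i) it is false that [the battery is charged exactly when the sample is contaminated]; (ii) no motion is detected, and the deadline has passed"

The statement is false.

Values: N=F, R=F, H=T, P=F.
This is ¬(N ↔ R) ⊕ (¬H ∧ P).

N ↔ R = F ↔ F = T
¬(N ↔ R) = ¬T = F
¬H = ¬T = F
¬H ∧ P = F ∧ F = F
¬(N ↔ R) ⊕ (¬H ∧ P) = F ⊕ F = F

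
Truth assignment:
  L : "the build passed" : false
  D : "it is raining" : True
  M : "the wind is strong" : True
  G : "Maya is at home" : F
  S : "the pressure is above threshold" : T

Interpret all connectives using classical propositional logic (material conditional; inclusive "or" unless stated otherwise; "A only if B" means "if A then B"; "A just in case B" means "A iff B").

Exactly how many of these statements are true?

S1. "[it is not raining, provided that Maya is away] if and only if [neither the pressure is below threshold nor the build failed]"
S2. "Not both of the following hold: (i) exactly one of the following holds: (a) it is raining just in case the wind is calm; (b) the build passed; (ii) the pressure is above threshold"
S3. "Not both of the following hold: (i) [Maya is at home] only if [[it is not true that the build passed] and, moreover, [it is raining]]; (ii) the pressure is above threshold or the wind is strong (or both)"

2

S1: This is (~G -> ~D) <-> (~S nor ~L).

~G = ~F = T
~D = ~T = F
~G -> ~D = T -> F = F
~S = ~T = F
~L = ~F = T
~S nor ~L = F nor T = F
(~G -> ~D) <-> (~S nor ~L) = F <-> F = T
So S1 is true.

S2: In symbols: ((D <-> ~M) xor L) nand S

~M = ~T = F
D <-> ~M = T <-> F = F
(D <-> ~M) xor L = F xor F = F
((D <-> ~M) xor L) nand S = F nand T = T
So S2 is true.

S3: In symbols: (G -> (~L & D)) nand (S | M)

~L = ~F = T
~L & D = T & T = T
G -> (~L & D) = F -> T = T
S | M = T | T = T
(G -> (~L & D)) nand (S | M) = T nand T = F
So S3 is false.

True statements: 2 (S1, S2).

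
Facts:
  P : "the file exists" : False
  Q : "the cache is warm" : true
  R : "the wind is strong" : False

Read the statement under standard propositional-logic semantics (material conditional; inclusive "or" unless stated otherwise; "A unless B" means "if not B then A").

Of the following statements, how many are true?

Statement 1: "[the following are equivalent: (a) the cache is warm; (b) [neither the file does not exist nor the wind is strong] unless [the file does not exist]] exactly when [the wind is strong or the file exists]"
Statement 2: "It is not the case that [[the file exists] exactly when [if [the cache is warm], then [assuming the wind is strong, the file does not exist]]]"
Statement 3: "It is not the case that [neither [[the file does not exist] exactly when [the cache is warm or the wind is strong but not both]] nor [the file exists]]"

Statement 1: Formalization: (Q iff ((not P nor R) or not P)) iff (R or P)

not P = not False = True
not P nor R = True nor False = False
not P = not False = True
(not P nor R) or not P = False or True = True
Q iff ((not P nor R) or not P) = True iff True = True
R or P = False or False = False
(Q iff ((not P nor R) or not P)) iff (R or P) = True iff False = False
Hence Statement 1 is false.

Statement 2: Parsed as not (P iff (Q -> (R -> not P)))

not P = not False = True
R -> not P = False -> True = True
Q -> (R -> not P) = True -> True = True
P iff (Q -> (R -> not P)) = False iff True = False
not (P iff (Q -> (R -> not P))) = not False = True
Hence Statement 2 is true.

Statement 3: This is not ((not P iff (Q xor R)) nor P).

not P = not False = True
Q xor R = True xor False = True
not P iff (Q xor R) = True iff True = True
(not P iff (Q xor R)) nor P = True nor False = False
not ((not P iff (Q xor R)) nor P) = not False = True
Thus Statement 3 is true.

True statements: 2 (Statement 2, Statement 3).

2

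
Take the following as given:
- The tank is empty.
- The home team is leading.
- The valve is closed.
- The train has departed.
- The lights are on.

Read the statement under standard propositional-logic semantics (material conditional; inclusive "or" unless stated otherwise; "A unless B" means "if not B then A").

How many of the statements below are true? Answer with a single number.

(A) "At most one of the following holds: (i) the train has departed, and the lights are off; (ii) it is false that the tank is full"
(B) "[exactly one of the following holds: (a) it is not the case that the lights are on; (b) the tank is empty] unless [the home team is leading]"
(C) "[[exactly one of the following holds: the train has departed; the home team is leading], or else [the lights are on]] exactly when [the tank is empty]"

3

Let S = "the train has departed" (T), U = "the lights are on" (T), P = "the tank is full" (F), Q = "the home team is leading" (T).

(A): Formalization: (S & ~U) nand ~P

~U = ~T = F
S & ~U = T & F = F
~P = ~F = T
(S & ~U) nand ~P = F nand T = T
Thus (A) is true.

(B): Parsed as (~U xor ~P) | Q

~U = ~T = F
~P = ~F = T
~U xor ~P = F xor T = T
(~U xor ~P) | Q = T | T = T
Hence (B) is true.

(C): In symbols: ((S xor Q) | U) <-> ~P

S xor Q = T xor T = F
(S xor Q) | U = F | T = T
~P = ~F = T
((S xor Q) | U) <-> ~P = T <-> T = T
Hence (C) is true.

3 of the 3 statements are true ((A), (B), (C)).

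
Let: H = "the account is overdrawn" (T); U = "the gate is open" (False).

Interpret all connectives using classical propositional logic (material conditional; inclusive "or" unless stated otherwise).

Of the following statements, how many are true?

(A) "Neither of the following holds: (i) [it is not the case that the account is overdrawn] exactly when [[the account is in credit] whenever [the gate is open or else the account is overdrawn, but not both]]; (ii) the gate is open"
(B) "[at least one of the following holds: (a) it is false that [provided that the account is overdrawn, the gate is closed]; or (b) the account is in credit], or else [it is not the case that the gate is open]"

(A): Formalization: (¬H ↔ ((U ⊕ H) → ¬H)) ↓ U

¬H = ¬T = F
U ⊕ H = F ⊕ T = T
¬H = ¬T = F
(U ⊕ H) → ¬H = T → F = F
¬H ↔ ((U ⊕ H) → ¬H) = F ↔ F = T
(¬H ↔ ((U ⊕ H) → ¬H)) ↓ U = T ↓ F = F
So (A) is false.

(B): Formalization: (¬(H → ¬U) ∨ ¬H) ∨ ¬U

¬U = ¬F = T
H → ¬U = T → T = T
¬(H → ¬U) = ¬T = F
¬H = ¬T = F
¬(H → ¬U) ∨ ¬H = F ∨ F = F
¬U = ¬F = T
(¬(H → ¬U) ∨ ¬H) ∨ ¬U = F ∨ T = T
So (B) is true.

Count: 1.

1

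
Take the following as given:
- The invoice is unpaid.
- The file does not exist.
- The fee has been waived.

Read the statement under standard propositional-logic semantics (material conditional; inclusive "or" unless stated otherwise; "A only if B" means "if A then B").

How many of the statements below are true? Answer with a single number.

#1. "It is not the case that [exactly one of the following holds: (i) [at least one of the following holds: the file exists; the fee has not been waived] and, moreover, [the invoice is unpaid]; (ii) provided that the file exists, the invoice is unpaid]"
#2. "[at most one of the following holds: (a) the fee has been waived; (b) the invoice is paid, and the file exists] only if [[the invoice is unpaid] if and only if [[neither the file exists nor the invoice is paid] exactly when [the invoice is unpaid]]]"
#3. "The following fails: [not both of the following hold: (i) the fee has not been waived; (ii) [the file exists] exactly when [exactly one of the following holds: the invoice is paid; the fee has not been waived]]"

1

Let G = "the file exists" (F), K = "the fee has been waived" (T), P = "the invoice is paid" (F).

#1: Parsed as ¬(((G ∨ ¬K) ∧ ¬P) ⊕ (G → ¬P))

¬K = ¬T = F
G ∨ ¬K = F ∨ F = F
¬P = ¬F = T
(G ∨ ¬K) ∧ ¬P = F ∧ T = F
¬P = ¬F = T
G → ¬P = F → T = T
((G ∨ ¬K) ∧ ¬P) ⊕ (G → ¬P) = F ⊕ T = T
¬(((G ∨ ¬K) ∧ ¬P) ⊕ (G → ¬P)) = ¬T = F
So #1 is false.

#2: This is (K ↑ (P ∧ G)) → (¬P ↔ ((G ↓ P) ↔ ¬P)).

P ∧ G = F ∧ F = F
K ↑ (P ∧ G) = T ↑ F = T
¬P = ¬F = T
G ↓ P = F ↓ F = T
¬P = ¬F = T
(G ↓ P) ↔ ¬P = T ↔ T = T
¬P ↔ ((G ↓ P) ↔ ¬P) = T ↔ T = T
(K ↑ (P ∧ G)) → (¬P ↔ ((G ↓ P) ↔ ¬P)) = T → T = T
So #2 is true.

#3: Parsed as ¬(¬K ↑ (G ↔ (P ⊕ ¬K)))

¬K = ¬T = F
¬K = ¬T = F
P ⊕ ¬K = F ⊕ F = F
G ↔ (P ⊕ ¬K) = F ↔ F = T
¬K ↑ (G ↔ (P ⊕ ¬K)) = F ↑ T = T
¬(¬K ↑ (G ↔ (P ⊕ ¬K))) = ¬T = F
So #3 is false.

1 of the 3 statements is true.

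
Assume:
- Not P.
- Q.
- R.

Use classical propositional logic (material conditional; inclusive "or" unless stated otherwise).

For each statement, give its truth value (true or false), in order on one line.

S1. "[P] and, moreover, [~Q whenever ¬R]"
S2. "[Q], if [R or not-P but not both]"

S1 False, S2 True

S1: Parsed as P ∧ (¬R → ¬Q)

¬R = ¬T = F
¬Q = ¬T = F
¬R → ¬Q = F → F = T
P ∧ (¬R → ¬Q) = F ∧ T = F
So S1 is false.

S2: This is (R ⊕ ¬P) → Q.

¬P = ¬F = T
R ⊕ ¬P = T ⊕ T = F
(R ⊕ ¬P) → Q = F → T = T
Thus S2 is true.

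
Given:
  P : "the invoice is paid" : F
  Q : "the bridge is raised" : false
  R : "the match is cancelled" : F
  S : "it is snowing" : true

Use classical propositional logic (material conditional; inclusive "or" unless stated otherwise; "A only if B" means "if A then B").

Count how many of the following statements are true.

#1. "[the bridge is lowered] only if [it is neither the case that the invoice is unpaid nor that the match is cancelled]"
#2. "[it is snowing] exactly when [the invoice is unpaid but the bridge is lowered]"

1

#1: Parsed as ~Q -> (~P nor R)

~Q = ~F = T
~P = ~F = T
~P nor R = T nor F = F
~Q -> (~P nor R) = T -> F = F
So #1 is false.

#2: In symbols: S <-> (~P & ~Q)

~P = ~F = T
~Q = ~F = T
~P & ~Q = T & T = T
S <-> (~P & ~Q) = T <-> T = T
Thus #2 is true.

1 of the 2 statements is true (#2).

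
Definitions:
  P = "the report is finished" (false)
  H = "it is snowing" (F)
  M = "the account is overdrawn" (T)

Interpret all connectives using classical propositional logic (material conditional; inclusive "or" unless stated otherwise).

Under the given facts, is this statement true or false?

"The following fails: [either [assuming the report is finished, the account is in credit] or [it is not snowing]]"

False

This is not ((P -> not M) or not H).

not M = not True = False
P -> not M = False -> False = True
not H = not False = True
(P -> not M) or not H = True or True = True
not ((P -> not M) or not H) = not True = False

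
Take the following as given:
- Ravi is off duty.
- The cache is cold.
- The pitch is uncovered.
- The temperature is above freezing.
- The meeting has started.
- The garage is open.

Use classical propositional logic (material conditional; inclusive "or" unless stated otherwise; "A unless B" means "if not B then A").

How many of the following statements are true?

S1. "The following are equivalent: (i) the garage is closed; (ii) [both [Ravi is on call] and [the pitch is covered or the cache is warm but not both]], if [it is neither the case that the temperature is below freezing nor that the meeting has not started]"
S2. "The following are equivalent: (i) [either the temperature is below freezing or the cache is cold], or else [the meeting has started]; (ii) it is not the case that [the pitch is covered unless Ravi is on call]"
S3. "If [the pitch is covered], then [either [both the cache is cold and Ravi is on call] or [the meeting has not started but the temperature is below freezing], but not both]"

Let V = "the garage is closed" (F), S = "the temperature is below freezing" (F), U = "the meeting has started" (T), P = "Ravi is on call" (F), R = "the pitch is covered" (F), Q = "the cache is warm" (F).

S1: This is V <-> ((S nor ~U) -> (P & (R xor Q))).

~U = ~T = F
S nor ~U = F nor F = T
R xor Q = F xor F = F
P & (R xor Q) = F & F = F
(S nor ~U) -> (P & (R xor Q)) = T -> F = F
V <-> ((S nor ~U) -> (P & (R xor Q))) = F <-> F = T
So S1 is true.

S2: Formalization: ((S | ~Q) | U) <-> ~(R | P)

~Q = ~F = T
S | ~Q = F | T = T
(S | ~Q) | U = T | T = T
R | P = F | F = F
~(R | P) = ~F = T
((S | ~Q) | U) <-> ~(R | P) = T <-> T = T
Hence S2 is true.

S3: Parsed as R -> ((~Q & P) xor (~U & S))

~Q = ~F = T
~Q & P = T & F = F
~U = ~T = F
~U & S = F & F = F
(~Q & P) xor (~U & S) = F xor F = F
R -> ((~Q & P) xor (~U & S)) = F -> F = T
Hence S3 is true.

3 of the 3 statements are true.

3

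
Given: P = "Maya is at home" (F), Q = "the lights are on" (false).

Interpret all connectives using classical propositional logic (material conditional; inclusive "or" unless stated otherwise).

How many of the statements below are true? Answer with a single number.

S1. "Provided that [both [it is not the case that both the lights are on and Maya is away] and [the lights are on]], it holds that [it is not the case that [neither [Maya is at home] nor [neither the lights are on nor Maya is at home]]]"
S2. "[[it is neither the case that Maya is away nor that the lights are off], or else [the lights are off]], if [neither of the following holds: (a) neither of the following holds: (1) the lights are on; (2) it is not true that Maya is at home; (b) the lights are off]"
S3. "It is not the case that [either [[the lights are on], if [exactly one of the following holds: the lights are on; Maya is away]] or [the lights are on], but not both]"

3

S1: Formalization: ((Q nand not P) and Q) -> not (P nor (Q nor P))

not P = not False = True
Q nand not P = False nand True = True
(Q nand not P) and Q = True and False = False
Q nor P = False nor False = True
P nor (Q nor P) = False nor True = False
not (P nor (Q nor P)) = not False = True
((Q nand not P) and Q) -> not (P nor (Q nor P)) = False -> True = True
Thus S1 is true.

S2: Parsed as ((Q nor not P) nor not Q) -> ((not P nor not Q) or not Q)

not P = not False = True
Q nor not P = False nor True = False
not Q = not False = True
(Q nor not P) nor not Q = False nor True = False
not P = not False = True
not Q = not False = True
not P nor not Q = True nor True = False
not Q = not False = True
(not P nor not Q) or not Q = False or True = True
((Q nor not P) nor not Q) -> ((not P nor not Q) or not Q) = False -> True = True
Thus S2 is true.

S3: Parsed as not (((Q xor not P) -> Q) xor Q)

not P = not False = True
Q xor not P = False xor True = True
(Q xor not P) -> Q = True -> False = False
((Q xor not P) -> Q) xor Q = False xor False = False
not (((Q xor not P) -> Q) xor Q) = not False = True
Thus S3 is true.

3 of the 3 statements are true.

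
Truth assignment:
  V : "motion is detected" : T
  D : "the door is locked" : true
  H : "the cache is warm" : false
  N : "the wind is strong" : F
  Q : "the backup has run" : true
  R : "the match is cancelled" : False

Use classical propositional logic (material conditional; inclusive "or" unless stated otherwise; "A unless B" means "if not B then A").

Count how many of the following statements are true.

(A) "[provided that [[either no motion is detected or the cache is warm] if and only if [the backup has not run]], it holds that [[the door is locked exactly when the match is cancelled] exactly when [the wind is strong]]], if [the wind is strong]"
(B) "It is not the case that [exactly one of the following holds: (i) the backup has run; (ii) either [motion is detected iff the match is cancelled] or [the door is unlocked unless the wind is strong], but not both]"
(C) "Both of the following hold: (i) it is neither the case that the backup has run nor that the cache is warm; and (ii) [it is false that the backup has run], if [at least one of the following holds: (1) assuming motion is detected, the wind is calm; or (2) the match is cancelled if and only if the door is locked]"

(A): In symbols: N → (((¬V ∨ H) ↔ ¬Q) → ((D ↔ R) ↔ N))

¬V = ¬T = F
¬V ∨ H = F ∨ F = F
¬Q = ¬T = F
(¬V ∨ H) ↔ ¬Q = F ↔ F = T
D ↔ R = T ↔ F = F
(D ↔ R) ↔ N = F ↔ F = T
((¬V ∨ H) ↔ ¬Q) → ((D ↔ R) ↔ N) = T → T = T
N → (((¬V ∨ H) ↔ ¬Q) → ((D ↔ R) ↔ N)) = F → T = T
So (A) is true.

(B): In symbols: ¬(Q ⊕ ((V ↔ R) ⊕ (¬D ∨ N)))

V ↔ R = T ↔ F = F
¬D = ¬T = F
¬D ∨ N = F ∨ F = F
(V ↔ R) ⊕ (¬D ∨ N) = F ⊕ F = F
Q ⊕ ((V ↔ R) ⊕ (¬D ∨ N)) = T ⊕ F = T
¬(Q ⊕ ((V ↔ R) ⊕ (¬D ∨ N))) = ¬T = F
Hence (B) is false.

(C): In symbols: (Q ↓ H) ∧ (((V → ¬N) ∨ (R ↔ D)) → ¬Q)

Q ↓ H = T ↓ F = F
¬N = ¬F = T
V → ¬N = T → T = T
R ↔ D = F ↔ T = F
(V → ¬N) ∨ (R ↔ D) = T ∨ F = T
¬Q = ¬T = F
((V → ¬N) ∨ (R ↔ D)) → ¬Q = T → F = F
(Q ↓ H) ∧ (((V → ¬N) ∨ (R ↔ D)) → ¬Q) = F ∧ F = F
So (C) is false.

True statements: 1.

1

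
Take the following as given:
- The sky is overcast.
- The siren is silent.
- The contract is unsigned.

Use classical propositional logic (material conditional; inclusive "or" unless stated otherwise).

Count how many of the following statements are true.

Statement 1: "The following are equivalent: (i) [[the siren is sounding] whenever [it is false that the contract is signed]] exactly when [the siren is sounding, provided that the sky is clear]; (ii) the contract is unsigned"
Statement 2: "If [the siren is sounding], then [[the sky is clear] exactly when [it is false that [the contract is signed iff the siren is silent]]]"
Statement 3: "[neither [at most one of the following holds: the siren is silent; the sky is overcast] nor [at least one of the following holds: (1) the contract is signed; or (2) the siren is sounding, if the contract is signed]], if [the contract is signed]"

2

Let R = "the contract is signed" (F), Q = "the siren is sounding" (F), P = "the sky is overcast" (T).

Statement 1: Formalization: ((¬R → Q) ↔ (¬P → Q)) ↔ ¬R

¬R = ¬F = T
¬R → Q = T → F = F
¬P = ¬T = F
¬P → Q = F → F = T
(¬R → Q) ↔ (¬P → Q) = F ↔ T = F
¬R = ¬F = T
((¬R → Q) ↔ (¬P → Q)) ↔ ¬R = F ↔ T = F
Hence Statement 1 is false.

Statement 2: Parsed as Q → (¬P ↔ ¬(R ↔ ¬Q))

¬P = ¬T = F
¬Q = ¬F = T
R ↔ ¬Q = F ↔ T = F
¬(R ↔ ¬Q) = ¬F = T
¬P ↔ ¬(R ↔ ¬Q) = F ↔ T = F
Q → (¬P ↔ ¬(R ↔ ¬Q)) = F → F = T
Hence Statement 2 is true.

Statement 3: This is R → ((¬Q ↑ P) ↓ (R ∨ (R → Q))).

¬Q = ¬F = T
¬Q ↑ P = T ↑ T = F
R → Q = F → F = T
R ∨ (R → Q) = F ∨ T = T
(¬Q ↑ P) ↓ (R ∨ (R → Q)) = F ↓ T = F
R → ((¬Q ↑ P) ↓ (R ∨ (R → Q))) = F → F = T
Hence Statement 3 is true.

True statements: 2.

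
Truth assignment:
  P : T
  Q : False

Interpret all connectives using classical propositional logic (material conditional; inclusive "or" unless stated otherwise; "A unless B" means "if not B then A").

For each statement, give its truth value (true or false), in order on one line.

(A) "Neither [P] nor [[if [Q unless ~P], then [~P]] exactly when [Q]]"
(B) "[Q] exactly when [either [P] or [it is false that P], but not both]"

(A) F, (B) F

(A): Parsed as P nor (((Q | ~P) -> ~P) <-> Q)

~P = ~T = F
Q | ~P = F | F = F
~P = ~T = F
(Q | ~P) -> ~P = F -> F = T
((Q | ~P) -> ~P) <-> Q = T <-> F = F
P nor (((Q | ~P) -> ~P) <-> Q) = T nor F = F
Hence (A) is false.

(B): Parsed as Q <-> (P xor ~P)

~P = ~T = F
P xor ~P = T xor F = T
Q <-> (P xor ~P) = F <-> T = F
Thus (B) is false.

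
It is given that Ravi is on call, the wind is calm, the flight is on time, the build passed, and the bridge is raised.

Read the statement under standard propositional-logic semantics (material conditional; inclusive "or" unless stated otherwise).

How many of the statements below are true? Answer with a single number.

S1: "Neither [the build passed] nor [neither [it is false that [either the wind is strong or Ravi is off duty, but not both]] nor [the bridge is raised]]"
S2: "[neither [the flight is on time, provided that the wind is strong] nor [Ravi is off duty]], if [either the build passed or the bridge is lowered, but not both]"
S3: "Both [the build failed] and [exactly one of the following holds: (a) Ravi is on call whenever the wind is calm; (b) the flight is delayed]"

0

Let U = "the build passed" (T), L = "the wind is strong" (F), N = "Ravi is on call" (T), R = "the bridge is raised" (T), S = "the flight is delayed" (F).

S1: Formalization: U ↓ (¬(L ⊕ ¬N) ↓ R)

¬N = ¬T = F
L ⊕ ¬N = F ⊕ F = F
¬(L ⊕ ¬N) = ¬F = T
¬(L ⊕ ¬N) ↓ R = T ↓ T = F
U ↓ (¬(L ⊕ ¬N) ↓ R) = T ↓ F = F
Thus S1 is false.

S2: This is (U ⊕ ¬R) → ((L → ¬S) ↓ ¬N).

¬R = ¬T = F
U ⊕ ¬R = T ⊕ F = T
¬S = ¬F = T
L → ¬S = F → T = T
¬N = ¬T = F
(L → ¬S) ↓ ¬N = T ↓ F = F
(U ⊕ ¬R) → ((L → ¬S) ↓ ¬N) = T → F = F
So S2 is false.

S3: This is ¬U ∧ ((¬L → N) ⊕ S).

¬U = ¬T = F
¬L = ¬F = T
¬L → N = T → T = T
(¬L → N) ⊕ S = T ⊕ F = T
¬U ∧ ((¬L → N) ⊕ S) = F ∧ T = F
Thus S3 is false.

Count: 0.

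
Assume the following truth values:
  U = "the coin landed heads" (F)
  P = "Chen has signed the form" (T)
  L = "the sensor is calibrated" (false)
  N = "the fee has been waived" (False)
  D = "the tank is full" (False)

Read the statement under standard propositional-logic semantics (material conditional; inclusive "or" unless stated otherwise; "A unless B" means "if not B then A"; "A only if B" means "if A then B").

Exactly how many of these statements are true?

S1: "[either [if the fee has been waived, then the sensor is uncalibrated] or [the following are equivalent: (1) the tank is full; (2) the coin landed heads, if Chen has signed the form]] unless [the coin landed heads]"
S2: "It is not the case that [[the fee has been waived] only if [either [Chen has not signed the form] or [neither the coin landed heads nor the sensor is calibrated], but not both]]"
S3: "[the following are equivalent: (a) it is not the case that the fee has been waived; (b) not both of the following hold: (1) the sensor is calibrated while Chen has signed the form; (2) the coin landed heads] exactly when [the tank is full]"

S1: In symbols: ((N -> not L) or (D iff (P -> U))) or U

not L = not False = True
N -> not L = False -> True = True
P -> U = True -> False = False
D iff (P -> U) = False iff False = True
(N -> not L) or (D iff (P -> U)) = True or True = True
((N -> not L) or (D iff (P -> U))) or U = True or False = True
So S1 is true.

S2: In symbols: not (N -> (not P xor (U nor L)))

not P = not True = False
U nor L = False nor False = True
not P xor (U nor L) = False xor True = True
N -> (not P xor (U nor L)) = False -> True = True
not (N -> (not P xor (U nor L))) = not True = False
So S2 is false.

S3: Formalization: (not N iff ((L and P) nand U)) iff D

not N = not False = True
L and P = False and True = False
(L and P) nand U = False nand False = True
not N iff ((L and P) nand U) = True iff True = True
(not N iff ((L and P) nand U)) iff D = True iff False = False
Hence S3 is false.

1 of the 3 statements is true.

1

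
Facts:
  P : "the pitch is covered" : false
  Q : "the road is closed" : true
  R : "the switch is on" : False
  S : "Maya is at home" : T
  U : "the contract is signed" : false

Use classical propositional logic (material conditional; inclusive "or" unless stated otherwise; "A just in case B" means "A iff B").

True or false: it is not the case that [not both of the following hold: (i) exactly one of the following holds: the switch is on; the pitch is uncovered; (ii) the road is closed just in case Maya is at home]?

true

In symbols: ¬((R ⊕ ¬P) ↑ (Q ↔ S))

¬P = ¬F = T
R ⊕ ¬P = F ⊕ T = T
Q ↔ S = T ↔ T = T
(R ⊕ ¬P) ↑ (Q ↔ S) = T ↑ T = F
¬((R ⊕ ¬P) ↑ (Q ↔ S)) = ¬F = T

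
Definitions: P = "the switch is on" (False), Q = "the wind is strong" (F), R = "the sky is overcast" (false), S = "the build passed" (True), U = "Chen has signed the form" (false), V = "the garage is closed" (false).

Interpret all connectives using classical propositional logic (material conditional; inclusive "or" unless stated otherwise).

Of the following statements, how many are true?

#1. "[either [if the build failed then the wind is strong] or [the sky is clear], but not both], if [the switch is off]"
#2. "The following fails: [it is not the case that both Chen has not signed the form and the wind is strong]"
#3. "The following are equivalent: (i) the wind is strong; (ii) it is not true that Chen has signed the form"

#1: This is ~P -> ((~S -> Q) xor ~R).

~P = ~F = T
~S = ~T = F
~S -> Q = F -> F = T
~R = ~F = T
(~S -> Q) xor ~R = T xor T = F
~P -> ((~S -> Q) xor ~R) = T -> F = F
So #1 is false.

#2: This is ~(~U nand Q).

~U = ~F = T
~U nand Q = T nand F = T
~(~U nand Q) = ~T = F
So #2 is false.

#3: This is Q <-> ~U.

~U = ~F = T
Q <-> ~U = F <-> T = F
Hence #3 is false.

True statements: 0 (none).

0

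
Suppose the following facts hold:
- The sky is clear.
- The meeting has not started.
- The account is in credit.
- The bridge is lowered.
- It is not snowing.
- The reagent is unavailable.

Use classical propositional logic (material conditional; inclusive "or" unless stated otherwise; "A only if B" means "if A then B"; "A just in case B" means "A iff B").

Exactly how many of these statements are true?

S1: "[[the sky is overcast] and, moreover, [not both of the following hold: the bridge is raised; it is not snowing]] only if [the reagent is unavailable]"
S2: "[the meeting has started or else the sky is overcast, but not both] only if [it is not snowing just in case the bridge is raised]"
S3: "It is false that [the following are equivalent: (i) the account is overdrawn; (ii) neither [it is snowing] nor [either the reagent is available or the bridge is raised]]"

Let P = "the sky is overcast" (F), S = "the bridge is raised" (F), U = "it is snowing" (F), V = "the reagent is available" (F), Q = "the meeting has started" (F), R = "the account is overdrawn" (F).

S1: Parsed as (P & (S nand ~U)) -> ~V

~U = ~F = T
S nand ~U = F nand T = T
P & (S nand ~U) = F & T = F
~V = ~F = T
(P & (S nand ~U)) -> ~V = F -> T = T
So S1 is true.

S2: Parsed as (Q xor P) -> (~U <-> S)

Q xor P = F xor F = F
~U = ~F = T
~U <-> S = T <-> F = F
(Q xor P) -> (~U <-> S) = F -> F = T
So S2 is true.

S3: This is ~(R <-> (U nor (V | S))).

V | S = F | F = F
U nor (V | S) = F nor F = T
R <-> (U nor (V | S)) = F <-> T = F
~(R <-> (U nor (V | S))) = ~F = T
Hence S3 is true.

True statements: 3.

3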